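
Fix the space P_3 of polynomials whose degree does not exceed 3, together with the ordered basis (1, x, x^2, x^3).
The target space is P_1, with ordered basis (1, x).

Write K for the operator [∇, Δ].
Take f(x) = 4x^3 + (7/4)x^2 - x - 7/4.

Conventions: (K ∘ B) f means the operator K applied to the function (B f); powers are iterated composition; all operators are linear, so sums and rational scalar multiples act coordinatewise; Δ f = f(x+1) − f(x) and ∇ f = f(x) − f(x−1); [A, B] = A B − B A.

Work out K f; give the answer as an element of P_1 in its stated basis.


Δ f = 12x^2 + (31/2)x + 19/4
∇ Δ f = 24x + 7/2
∇ f = 12x^2 - (17/2)x + 5/4
Δ ∇ f = 24x + 7/2
[∇, Δ] f = 0

the result is g(x) = 0


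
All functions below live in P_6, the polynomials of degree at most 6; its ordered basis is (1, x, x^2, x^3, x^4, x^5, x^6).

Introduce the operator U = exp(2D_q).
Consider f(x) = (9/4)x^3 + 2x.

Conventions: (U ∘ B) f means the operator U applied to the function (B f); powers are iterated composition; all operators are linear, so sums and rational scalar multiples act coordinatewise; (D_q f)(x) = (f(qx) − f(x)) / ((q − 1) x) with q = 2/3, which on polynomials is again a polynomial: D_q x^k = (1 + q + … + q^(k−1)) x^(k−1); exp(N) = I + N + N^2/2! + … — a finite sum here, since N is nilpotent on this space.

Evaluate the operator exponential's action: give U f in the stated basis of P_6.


order-1 term: (19/2)x^2 + 4
order-2 term: (95/6)x
order-3 term: 95/9
the series for exp(2D_q) f terminates at order 3
exp(2D_q) f = (9/4)x^3 + (19/2)x^2 + (107/6)x + 131/9

g(x) = (9/4)x^3 + (19/2)x^2 + (107/6)x + 131/9


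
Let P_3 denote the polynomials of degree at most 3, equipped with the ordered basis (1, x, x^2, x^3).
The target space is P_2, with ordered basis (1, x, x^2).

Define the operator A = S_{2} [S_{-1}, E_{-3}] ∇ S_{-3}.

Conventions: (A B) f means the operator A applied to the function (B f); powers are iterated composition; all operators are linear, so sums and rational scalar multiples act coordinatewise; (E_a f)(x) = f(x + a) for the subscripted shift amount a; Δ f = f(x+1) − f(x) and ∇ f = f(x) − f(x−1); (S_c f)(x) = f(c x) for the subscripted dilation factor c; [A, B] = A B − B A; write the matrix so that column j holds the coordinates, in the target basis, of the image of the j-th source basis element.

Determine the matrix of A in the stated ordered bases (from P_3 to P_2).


image of 1: 0
image of x: 0
image of x^2: -108
image of x^3: -1944x - 486
each image's coordinates form column j of the matrix

the matrix is [[0, 0, -108, -486]; [0, 0, 0, -1944]; [0, 0, 0, 0]] (rows listed top to bottom)


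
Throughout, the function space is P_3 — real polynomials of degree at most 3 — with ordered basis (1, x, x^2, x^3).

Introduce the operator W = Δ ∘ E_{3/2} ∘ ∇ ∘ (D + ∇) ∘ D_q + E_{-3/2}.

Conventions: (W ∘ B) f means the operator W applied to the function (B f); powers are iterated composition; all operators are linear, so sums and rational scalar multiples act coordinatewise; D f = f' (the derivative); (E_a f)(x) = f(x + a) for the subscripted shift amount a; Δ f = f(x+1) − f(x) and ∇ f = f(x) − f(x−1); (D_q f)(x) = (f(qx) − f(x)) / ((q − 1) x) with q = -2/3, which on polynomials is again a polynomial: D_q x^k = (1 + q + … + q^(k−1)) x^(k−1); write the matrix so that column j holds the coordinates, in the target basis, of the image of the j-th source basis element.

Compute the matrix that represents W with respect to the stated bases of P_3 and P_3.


image of 1: 1
image of x: x - 3/2
image of x^2: x^2 - 3x + 9/4
image of x^3: x^3 - (9/2)x^2 + (27/4)x - 27/8
each image's coordinates form column j of the matrix

the matrix is [[1, -3/2, 9/4, -27/8]; [0, 1, -3, 27/4]; [0, 0, 1, -9/2]; [0, 0, 0, 1]] (rows listed top to bottom)


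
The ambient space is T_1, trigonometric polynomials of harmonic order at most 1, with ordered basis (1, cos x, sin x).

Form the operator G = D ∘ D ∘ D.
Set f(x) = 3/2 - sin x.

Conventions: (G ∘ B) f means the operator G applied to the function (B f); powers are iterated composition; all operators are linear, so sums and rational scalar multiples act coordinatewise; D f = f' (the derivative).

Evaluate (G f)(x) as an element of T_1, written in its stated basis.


D f = -cos x
D D f = sin x
D D D f = cos x

g(x) = cos x


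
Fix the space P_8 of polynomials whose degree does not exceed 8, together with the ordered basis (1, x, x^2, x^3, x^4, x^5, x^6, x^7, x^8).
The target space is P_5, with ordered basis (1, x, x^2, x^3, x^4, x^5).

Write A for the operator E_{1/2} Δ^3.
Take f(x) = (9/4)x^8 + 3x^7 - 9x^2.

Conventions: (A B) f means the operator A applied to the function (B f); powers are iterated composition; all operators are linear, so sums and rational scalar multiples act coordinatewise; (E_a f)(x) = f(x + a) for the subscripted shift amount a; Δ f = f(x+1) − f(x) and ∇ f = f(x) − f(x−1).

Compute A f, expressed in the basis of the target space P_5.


Δ f = 18x^7 + 84x^6 + 189x^5 + (525/2)x^4 + 231x^3 + 126x^2 + 21x - 15/4
Δ Δ f = 126x^6 + 882x^5 + 2835x^4 + 5250x^3 + 5796x^2 + 3570x + 1863/2
Δ Δ Δ f = 756x^5 + 6300x^4 + 22680x^3 + 43470x^2 + 43848x + 18459
E_{1/2} Δ^3 f = 756x^5 + 8190x^4 + 37170x^3 + 87885x^2 + (430857/4)x + 436023/8

the image equals g(x) = 756x^5 + 8190x^4 + 37170x^3 + 87885x^2 + (430857/4)x + 436023/8


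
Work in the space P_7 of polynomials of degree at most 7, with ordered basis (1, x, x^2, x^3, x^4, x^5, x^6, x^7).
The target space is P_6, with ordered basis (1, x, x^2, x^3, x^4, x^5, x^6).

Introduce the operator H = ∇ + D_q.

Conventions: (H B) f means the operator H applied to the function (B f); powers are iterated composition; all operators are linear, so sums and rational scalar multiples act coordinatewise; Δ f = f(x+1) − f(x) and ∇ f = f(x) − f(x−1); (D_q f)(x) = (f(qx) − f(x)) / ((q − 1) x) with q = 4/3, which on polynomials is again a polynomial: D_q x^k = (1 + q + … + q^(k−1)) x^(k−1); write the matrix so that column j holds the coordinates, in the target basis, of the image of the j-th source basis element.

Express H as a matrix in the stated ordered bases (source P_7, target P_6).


the matrix is [[0, 2, -1, 1, -1, 1, -1, 1]; [0, 0, 13/3, -3, 4, -5, 6, -7]; [0, 0, 0, 64/9, -6, 10, -15, 21]; [0, 0, 0, 0, 283/27, -10, 20, -35]; [0, 0, 0, 0, 0, 1186/81, -15, 35]; [0, 0, 0, 0, 0, 0, 4825/243, -21]; [0, 0, 0, 0, 0, 0, 0, 19300/729]] (rows listed top to bottom)

image of 1: 0
image of x: 2
image of x^2: (13/3)x - 1
image of x^3: (64/9)x^2 - 3x + 1
image of x^4: (283/27)x^3 - 6x^2 + 4x - 1
image of x^5: (1186/81)x^4 - 10x^3 + 10x^2 - 5x + 1
image of x^6: (4825/243)x^5 - 15x^4 + 20x^3 - 15x^2 + 6x - 1
image of x^7: (19300/729)x^6 - 21x^5 + 35x^4 - 35x^3 + 21x^2 - 7x + 1
each image's coordinates form column j of the matrix


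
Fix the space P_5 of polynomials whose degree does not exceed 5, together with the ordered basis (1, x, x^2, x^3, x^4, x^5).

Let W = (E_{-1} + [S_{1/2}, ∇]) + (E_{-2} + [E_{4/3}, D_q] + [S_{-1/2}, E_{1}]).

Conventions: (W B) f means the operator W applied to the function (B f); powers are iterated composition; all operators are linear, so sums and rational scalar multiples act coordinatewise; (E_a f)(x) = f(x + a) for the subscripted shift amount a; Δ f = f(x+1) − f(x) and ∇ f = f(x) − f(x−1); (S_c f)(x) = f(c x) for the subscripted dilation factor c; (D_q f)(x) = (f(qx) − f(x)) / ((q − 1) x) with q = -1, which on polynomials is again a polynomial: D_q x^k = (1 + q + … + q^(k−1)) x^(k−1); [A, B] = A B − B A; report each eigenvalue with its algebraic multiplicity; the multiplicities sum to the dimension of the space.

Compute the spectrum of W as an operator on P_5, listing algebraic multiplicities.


λ = 2 (multiplicity 6)

image of 1: 2
image of x: 2x - 1
image of x^2: 2x^2 - 7x + 7/3
image of x^3: 2x^3 - (15/2)x^2 + (185/12)x - 95/9
image of x^4: 2x^4 - (25/2)x^3 + (74/3)x^2 - (73/2)x + 203/27
image of x^5: 2x^5 - (115/8)x^4 + (1283/24)x^3 - (829/9)x^2 + (38791/432)x - 3535/81
the matrix is upper triangular; its diagonal is (2, 2, 2, 2, 2, 2)
for a triangular matrix the eigenvalues are the diagonal entries, with algebraic multiplicity their repetition count


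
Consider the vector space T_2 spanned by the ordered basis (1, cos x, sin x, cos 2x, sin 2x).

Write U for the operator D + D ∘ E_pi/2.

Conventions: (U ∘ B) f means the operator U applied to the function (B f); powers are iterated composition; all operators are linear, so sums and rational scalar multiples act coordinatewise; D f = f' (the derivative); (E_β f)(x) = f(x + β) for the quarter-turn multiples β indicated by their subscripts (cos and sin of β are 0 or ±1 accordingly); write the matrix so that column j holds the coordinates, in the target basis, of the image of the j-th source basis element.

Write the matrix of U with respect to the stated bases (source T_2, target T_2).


image of 1: 0
image of cos x: -cos x - sin x
image of sin x: cos x - sin x
image of cos 2x: 0
image of sin 2x: 0
each image's coordinates form column j of the matrix

the matrix is [[0, 0, 0, 0, 0]; [0, -1, 1, 0, 0]; [0, -1, -1, 0, 0]; [0, 0, 0, 0, 0]; [0, 0, 0, 0, 0]] (rows listed top to bottom)


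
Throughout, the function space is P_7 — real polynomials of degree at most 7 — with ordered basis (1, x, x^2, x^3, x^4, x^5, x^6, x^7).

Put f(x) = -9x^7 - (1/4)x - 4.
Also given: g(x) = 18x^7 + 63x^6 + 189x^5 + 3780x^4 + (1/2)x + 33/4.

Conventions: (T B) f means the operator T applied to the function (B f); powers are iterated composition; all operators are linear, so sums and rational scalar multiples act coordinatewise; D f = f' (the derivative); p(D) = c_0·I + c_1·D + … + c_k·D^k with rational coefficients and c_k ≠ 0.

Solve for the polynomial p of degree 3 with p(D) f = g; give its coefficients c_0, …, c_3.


D^0 f = -9x^7 - (1/4)x - 4
D^1 f = -63x^6 - 1/4
D^2 f = -378x^5
D^3 f = -1890x^4
matching coefficients of g against c_0 f + c_1 Df + … from the top degree down determines the c_i
solution: c_0 = -2, c_1 = -1, c_2 = -1/2, c_3 = -2

p(D) = -2·I − D − (1/2)·D^2 − 2·D^3, i.e. c_0 = -2, c_1 = -1, c_2 = -1/2, c_3 = -2


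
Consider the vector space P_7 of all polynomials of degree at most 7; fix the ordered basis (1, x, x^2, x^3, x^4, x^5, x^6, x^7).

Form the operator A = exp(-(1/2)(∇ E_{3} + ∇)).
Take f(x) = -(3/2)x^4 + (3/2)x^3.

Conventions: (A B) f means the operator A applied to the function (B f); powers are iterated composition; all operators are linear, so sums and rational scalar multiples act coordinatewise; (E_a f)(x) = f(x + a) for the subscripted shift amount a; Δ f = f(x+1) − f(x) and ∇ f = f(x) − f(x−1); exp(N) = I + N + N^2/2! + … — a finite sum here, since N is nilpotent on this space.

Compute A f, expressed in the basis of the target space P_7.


g(x) = -(3/2)x^4 + (15/2)x^3 + (9/2)x^2 + (51/2)x - 21

order-1 term: 6x^3 + (27/2)x^2 + 51x + 33
order-2 term: -9x^2 - (63/2)x - 69
order-3 term: 6x + 33/2
order-4 term: -3/2
the series for exp(-(1/2)(∇ E_{3} + ∇)) f terminates at order 4
exp(-(1/2)(∇ E_{3} + ∇)) f = -(3/2)x^4 + (15/2)x^3 + (9/2)x^2 + (51/2)x - 21


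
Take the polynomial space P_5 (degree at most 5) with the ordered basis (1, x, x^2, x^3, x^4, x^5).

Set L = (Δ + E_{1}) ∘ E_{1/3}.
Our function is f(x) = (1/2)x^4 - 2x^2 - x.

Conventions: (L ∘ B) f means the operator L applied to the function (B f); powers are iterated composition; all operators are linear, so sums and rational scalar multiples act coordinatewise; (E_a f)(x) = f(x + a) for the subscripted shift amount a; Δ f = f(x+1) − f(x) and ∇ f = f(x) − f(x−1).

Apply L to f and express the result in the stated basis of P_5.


the image equals g(x) = (1/2)x^4 + (14/3)x^3 + (25/3)x^2 - (25/27)x - 983/162

E_{1/3} f = (1/2)x^4 + (2/3)x^3 - (5/3)x^2 - (61/27)x - 89/162
Δ E_{1/3} f = 2x^3 + 5x^2 + (2/3)x - 149/54
E_{1} E_{1/3} f = (1/2)x^4 + (8/3)x^3 + (10/3)x^2 - (43/27)x - 268/81
(Δ + E_{1}) E_{1/3} f = (1/2)x^4 + (14/3)x^3 + (25/3)x^2 - (25/27)x - 983/162


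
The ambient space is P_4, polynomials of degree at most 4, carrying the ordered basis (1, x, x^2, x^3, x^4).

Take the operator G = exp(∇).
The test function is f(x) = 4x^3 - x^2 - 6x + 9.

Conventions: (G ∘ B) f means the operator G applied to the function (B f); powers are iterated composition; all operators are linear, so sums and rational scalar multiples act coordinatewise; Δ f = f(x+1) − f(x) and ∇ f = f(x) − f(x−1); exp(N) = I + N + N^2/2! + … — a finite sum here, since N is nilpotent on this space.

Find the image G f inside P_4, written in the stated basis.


g(x) = 4x^3 + 11x^2 - 8x - 1

order-1 term: 12x^2 - 14x - 1
order-2 term: 12x - 13
order-3 term: 4
the series for exp(∇) f terminates at order 3
exp(∇) f = 4x^3 + 11x^2 - 8x - 1


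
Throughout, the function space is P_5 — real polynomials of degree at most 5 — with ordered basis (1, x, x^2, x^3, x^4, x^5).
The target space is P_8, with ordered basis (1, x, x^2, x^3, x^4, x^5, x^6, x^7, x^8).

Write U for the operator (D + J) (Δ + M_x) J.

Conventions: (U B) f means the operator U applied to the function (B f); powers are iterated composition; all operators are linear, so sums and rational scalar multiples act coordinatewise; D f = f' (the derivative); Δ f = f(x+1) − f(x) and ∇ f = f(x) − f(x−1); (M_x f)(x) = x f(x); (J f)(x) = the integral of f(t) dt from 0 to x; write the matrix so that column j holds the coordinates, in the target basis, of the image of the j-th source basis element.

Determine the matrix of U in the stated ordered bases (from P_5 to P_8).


image of 1: (1/3)x^3 + 3x
image of x: (1/8)x^4 + 2x^2 + (1/2)x + 1
image of x^2: (1/15)x^5 + (5/3)x^3 + (1/2)x^2 + (7/3)x + 1
image of x^3: (1/24)x^6 + (3/2)x^4 + (1/2)x^3 + (7/2)x^2 + (13/4)x + 1
image of x^4: (1/35)x^7 + (7/5)x^5 + (1/2)x^4 + (14/3)x^3 + (13/2)x^2 + (21/5)x + 1
image of x^5: (1/48)x^8 + (4/3)x^6 + (1/2)x^5 + (35/6)x^4 + (65/6)x^3 + (21/2)x^2 + (31/6)x + 1
each image's coordinates form column j of the matrix

the matrix is [[0, 1, 1, 1, 1, 1]; [3, 1/2, 7/3, 13/4, 21/5, 31/6]; [0, 2, 1/2, 7/2, 13/2, 21/2]; [1/3, 0, 5/3, 1/2, 14/3, 65/6]; [0, 1/8, 0, 3/2, 1/2, 35/6]; [0, 0, 1/15, 0, 7/5, 1/2]; [0, 0, 0, 1/24, 0, 4/3]; [0, 0, 0, 0, 1/35, 0]; [0, 0, 0, 0, 0, 1/48]] (rows listed top to bottom)


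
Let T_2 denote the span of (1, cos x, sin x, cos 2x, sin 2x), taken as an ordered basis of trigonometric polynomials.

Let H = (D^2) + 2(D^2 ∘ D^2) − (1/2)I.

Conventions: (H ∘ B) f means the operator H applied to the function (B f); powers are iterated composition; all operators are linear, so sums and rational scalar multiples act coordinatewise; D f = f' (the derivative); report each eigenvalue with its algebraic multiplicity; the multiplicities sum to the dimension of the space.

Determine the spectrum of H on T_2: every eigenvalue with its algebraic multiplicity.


λ = -1/2 (multiplicity 1), λ = 1/2 (multiplicity 2), λ = 55/2 (multiplicity 2)

image of 1: -1/2
image of cos x: (1/2)cos x
image of sin x: (1/2)sin x
image of cos 2x: (55/2)cos 2x
image of sin 2x: (55/2)sin 2x
the matrix is diagonal; its diagonal is (-1/2, 1/2, 1/2, 55/2, 55/2)
for a triangular matrix the eigenvalues are the diagonal entries, with algebraic multiplicity their repetition count


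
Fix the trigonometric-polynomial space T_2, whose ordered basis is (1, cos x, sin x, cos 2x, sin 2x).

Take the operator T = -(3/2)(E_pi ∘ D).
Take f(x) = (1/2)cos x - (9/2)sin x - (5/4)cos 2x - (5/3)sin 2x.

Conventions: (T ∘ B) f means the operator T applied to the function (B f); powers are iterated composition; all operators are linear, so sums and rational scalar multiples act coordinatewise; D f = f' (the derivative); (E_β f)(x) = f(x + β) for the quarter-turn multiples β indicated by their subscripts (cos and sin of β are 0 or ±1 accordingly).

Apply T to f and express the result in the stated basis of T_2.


D f = -(9/2)cos x - (1/2)sin x - (10/3)cos 2x + (5/2)sin 2x
E_pi D f = (9/2)cos x + (1/2)sin x - (10/3)cos 2x + (5/2)sin 2x
(-(3/2)(E_pi ∘ D)) f = -(27/4)cos x - (3/4)sin x + 5cos 2x - (15/4)sin 2x

the image equals g(x) = -(27/4)cos x - (3/4)sin x + 5cos 2x - (15/4)sin 2x


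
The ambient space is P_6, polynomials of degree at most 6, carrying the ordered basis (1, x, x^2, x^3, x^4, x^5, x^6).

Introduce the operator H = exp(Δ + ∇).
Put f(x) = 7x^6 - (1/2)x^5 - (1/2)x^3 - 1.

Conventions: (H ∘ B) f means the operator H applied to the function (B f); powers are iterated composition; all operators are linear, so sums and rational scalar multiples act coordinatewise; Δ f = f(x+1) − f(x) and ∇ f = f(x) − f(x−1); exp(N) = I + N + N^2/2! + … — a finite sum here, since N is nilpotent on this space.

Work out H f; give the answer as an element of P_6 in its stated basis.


the result is g(x) = 7x^6 + (167/2)x^5 + 415x^4 + (2759/2)x^3 + 3307x^2 + 4702x + 3073

order-1 term: 84x^5 - 5x^4 + 280x^3 - 13x^2 + 84x - 2
order-2 term: 420x^4 - 20x^3 + 1680x^2 - 46x + 448
order-3 term: 1120x^3 - 40x^2 + 3360x - 44
order-4 term: 1680x^2 - 40x + 2240
order-5 term: 1344x - 16
order-6 term: 448
the series for exp(Δ + ∇) f terminates at order 6
exp(Δ + ∇) f = 7x^6 + (167/2)x^5 + 415x^4 + (2759/2)x^3 + 3307x^2 + 4702x + 3073


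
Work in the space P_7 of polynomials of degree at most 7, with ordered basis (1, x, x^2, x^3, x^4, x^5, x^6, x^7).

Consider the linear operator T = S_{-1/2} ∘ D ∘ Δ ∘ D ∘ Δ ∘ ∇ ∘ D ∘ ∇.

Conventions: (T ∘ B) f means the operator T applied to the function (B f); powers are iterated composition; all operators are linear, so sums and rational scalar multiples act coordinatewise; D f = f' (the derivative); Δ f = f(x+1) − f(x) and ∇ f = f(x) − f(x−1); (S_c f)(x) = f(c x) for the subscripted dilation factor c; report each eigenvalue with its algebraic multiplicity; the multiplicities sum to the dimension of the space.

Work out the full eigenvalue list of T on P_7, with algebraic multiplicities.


λ = 0 (multiplicity 8)

image of 1: 0
image of x: 0
image of x^2: 0
image of x^3: 0
image of x^4: 0
image of x^5: 0
image of x^6: 0
image of x^7: 5040
the matrix is upper triangular; its diagonal is (0, 0, 0, 0, 0, 0, 0, 0)
for a triangular matrix the eigenvalues are the diagonal entries, with algebraic multiplicity their repetition count


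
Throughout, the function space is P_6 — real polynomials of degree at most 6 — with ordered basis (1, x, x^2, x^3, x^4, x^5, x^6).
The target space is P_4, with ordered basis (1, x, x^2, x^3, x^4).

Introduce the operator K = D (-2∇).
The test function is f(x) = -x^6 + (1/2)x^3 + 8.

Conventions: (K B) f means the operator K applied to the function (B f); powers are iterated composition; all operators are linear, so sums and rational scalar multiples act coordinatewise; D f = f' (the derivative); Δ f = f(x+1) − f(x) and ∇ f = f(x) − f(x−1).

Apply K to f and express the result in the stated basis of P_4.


∇ f = -6x^5 + 15x^4 - 20x^3 + (33/2)x^2 - (15/2)x + 3/2
(-2∇) f = 12x^5 - 30x^4 + 40x^3 - 33x^2 + 15x - 3
D (-2∇) f = 60x^4 - 120x^3 + 120x^2 - 66x + 15

the result is g(x) = 60x^4 - 120x^3 + 120x^2 - 66x + 15


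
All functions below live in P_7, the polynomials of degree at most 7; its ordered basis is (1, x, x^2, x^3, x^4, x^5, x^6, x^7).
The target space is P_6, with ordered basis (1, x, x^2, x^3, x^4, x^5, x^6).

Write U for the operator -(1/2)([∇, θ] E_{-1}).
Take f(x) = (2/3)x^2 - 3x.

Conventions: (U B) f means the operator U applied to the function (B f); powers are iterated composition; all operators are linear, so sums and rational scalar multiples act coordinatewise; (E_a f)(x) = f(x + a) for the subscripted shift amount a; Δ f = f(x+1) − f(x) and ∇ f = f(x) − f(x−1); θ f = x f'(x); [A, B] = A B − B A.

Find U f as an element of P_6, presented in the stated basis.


the result is g(x) = -(2/3)x + 17/6

E_{-1} f = (2/3)x^2 - (13/3)x + 11/3
θ E_{-1} f = (4/3)x^2 - (13/3)x
∇ θ E_{-1} f = (8/3)x - 17/3
∇ E_{-1} f = (4/3)x - 5
θ ∇ E_{-1} f = (4/3)x
[∇, θ] E_{-1} f = (4/3)x - 17/3
(-(1/2)([∇, θ] E_{-1})) f = -(2/3)x + 17/6


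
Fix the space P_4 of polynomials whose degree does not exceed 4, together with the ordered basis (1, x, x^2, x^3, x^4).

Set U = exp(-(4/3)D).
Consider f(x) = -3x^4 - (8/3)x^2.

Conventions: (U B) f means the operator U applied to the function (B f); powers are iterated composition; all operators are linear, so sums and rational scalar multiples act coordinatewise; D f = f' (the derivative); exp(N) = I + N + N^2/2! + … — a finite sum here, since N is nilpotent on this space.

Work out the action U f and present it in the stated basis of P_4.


order-1 term: 16x^3 + (64/9)x
order-2 term: -32x^2 - 128/27
order-3 term: (256/9)x
order-4 term: -256/27
the series for exp(-(4/3)D) f terminates at order 4
exp(-(4/3)D) f = -3x^4 + 16x^3 - (104/3)x^2 + (320/9)x - 128/9

g(x) = -3x^4 + 16x^3 - (104/3)x^2 + (320/9)x - 128/9


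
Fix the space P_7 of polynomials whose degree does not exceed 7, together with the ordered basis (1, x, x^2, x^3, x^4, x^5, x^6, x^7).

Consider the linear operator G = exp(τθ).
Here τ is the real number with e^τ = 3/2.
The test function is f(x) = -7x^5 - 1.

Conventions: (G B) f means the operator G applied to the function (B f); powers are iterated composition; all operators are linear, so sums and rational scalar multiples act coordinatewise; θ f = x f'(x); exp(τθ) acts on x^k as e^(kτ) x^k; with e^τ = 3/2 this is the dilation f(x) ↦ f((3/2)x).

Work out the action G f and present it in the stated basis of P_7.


the result is g(x) = -(1701/32)x^5 - 1

exp(τθ) x^k = e^(kτ) x^k; with e^τ = 3/2 this sends x^k to (3/2)^k x^k
x^5 ↦ 243/32 x^5
applying this coordinatewise to f: exp(τθ) f = -(1701/32)x^5 - 1


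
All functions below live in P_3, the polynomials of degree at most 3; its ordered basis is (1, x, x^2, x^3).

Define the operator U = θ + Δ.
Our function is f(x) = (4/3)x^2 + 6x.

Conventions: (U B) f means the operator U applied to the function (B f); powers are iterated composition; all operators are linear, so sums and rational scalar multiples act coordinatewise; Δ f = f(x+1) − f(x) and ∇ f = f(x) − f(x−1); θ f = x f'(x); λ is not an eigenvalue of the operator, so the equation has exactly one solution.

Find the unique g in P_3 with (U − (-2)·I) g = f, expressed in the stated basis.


write g with unknown coordinates in the stated basis and equate coefficients in (U − (-2)·I) g = f
solving from the highest basis element down gives g = (1/3)x^2 + (16/9)x - 19/18
check: U g = (2/3)x^2 + (22/9)x + 19/9
so U g − (-2)·g = (4/3)x^2 + 6x = f ✓

the result is g(x) = (1/3)x^2 + (16/9)x - 19/18


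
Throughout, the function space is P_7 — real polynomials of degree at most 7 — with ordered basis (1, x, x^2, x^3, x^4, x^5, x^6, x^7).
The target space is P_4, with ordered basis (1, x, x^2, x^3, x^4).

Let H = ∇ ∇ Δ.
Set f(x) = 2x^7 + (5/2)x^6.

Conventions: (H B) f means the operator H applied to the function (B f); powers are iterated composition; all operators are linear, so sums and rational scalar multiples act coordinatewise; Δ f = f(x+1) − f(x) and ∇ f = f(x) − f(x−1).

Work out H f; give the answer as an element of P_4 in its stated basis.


Δ f = 14x^6 + 57x^5 + (215/2)x^4 + 120x^3 + (159/2)x^2 + 29x + 9/2
∇ Δ f = 84x^5 + 75x^4 + 140x^3 + 75x^2 + 28x + 5
∇ (∇ Δ) f = 420x^4 - 540x^3 + 810x^2 - 390x + 102

g(x) = 420x^4 - 540x^3 + 810x^2 - 390x + 102


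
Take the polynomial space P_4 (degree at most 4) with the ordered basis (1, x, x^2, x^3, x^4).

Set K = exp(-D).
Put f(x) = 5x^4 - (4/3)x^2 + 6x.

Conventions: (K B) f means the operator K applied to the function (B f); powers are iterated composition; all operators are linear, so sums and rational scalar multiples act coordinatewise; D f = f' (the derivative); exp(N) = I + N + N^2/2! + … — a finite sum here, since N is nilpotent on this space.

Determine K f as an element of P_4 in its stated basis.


order-1 term: -20x^3 + (8/3)x - 6
order-2 term: 30x^2 - 4/3
order-3 term: -20x
order-4 term: 5
the series for exp(-D) f terminates at order 4
exp(-D) f = 5x^4 - 20x^3 + (86/3)x^2 - (34/3)x - 7/3

g(x) = 5x^4 - 20x^3 + (86/3)x^2 - (34/3)x - 7/3


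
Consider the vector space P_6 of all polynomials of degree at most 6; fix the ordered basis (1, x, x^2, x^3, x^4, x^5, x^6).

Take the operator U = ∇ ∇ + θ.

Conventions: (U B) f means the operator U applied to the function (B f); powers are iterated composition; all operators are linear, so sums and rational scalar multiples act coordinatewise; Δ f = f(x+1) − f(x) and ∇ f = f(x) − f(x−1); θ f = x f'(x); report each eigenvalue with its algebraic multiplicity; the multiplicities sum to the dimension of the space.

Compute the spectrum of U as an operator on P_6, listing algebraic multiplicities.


λ = 0 (multiplicity 1), λ = 1 (multiplicity 1), λ = 2 (multiplicity 1), λ = 3 (multiplicity 1), λ = 4 (multiplicity 1), λ = 5 (multiplicity 1), λ = 6 (multiplicity 1)

image of 1: 0
image of x: x
image of x^2: 2x^2 + 2
image of x^3: 3x^3 + 6x - 6
image of x^4: 4x^4 + 12x^2 - 24x + 14
image of x^5: 5x^5 + 20x^3 - 60x^2 + 70x - 30
image of x^6: 6x^6 + 30x^4 - 120x^3 + 210x^2 - 180x + 62
the matrix is upper triangular; its diagonal is (0, 1, 2, 3, 4, 5, 6)
for a triangular matrix the eigenvalues are the diagonal entries, with algebraic multiplicity their repetition count


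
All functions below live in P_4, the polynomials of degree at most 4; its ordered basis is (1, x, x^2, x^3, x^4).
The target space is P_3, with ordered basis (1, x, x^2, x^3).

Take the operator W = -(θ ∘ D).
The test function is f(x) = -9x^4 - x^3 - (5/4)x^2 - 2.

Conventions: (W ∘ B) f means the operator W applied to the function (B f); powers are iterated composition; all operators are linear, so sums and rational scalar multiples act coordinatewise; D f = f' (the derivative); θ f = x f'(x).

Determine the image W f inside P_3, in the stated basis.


D f = -36x^3 - 3x^2 - (5/2)x
θ D f = -108x^3 - 6x^2 - (5/2)x
(-(θ ∘ D)) f = 108x^3 + 6x^2 + (5/2)x

g(x) = 108x^3 + 6x^2 + (5/2)x


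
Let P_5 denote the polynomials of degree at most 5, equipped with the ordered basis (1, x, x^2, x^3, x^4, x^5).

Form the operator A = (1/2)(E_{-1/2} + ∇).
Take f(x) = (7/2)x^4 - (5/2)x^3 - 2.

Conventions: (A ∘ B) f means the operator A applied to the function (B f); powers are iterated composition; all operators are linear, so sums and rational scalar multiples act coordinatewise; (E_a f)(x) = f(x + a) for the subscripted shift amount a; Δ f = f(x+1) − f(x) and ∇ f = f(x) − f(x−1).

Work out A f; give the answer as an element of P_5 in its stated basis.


the image equals g(x) = (7/4)x^4 + (9/4)x^3 - (39/4)x^2 + (143/16)x - 239/64

E_{-1/2} f = (7/2)x^4 - (19/2)x^3 + 9x^2 - (29/8)x - 47/32
∇ f = 14x^3 - (57/2)x^2 + (43/2)x - 6
(E_{-1/2} + ∇) f = (7/2)x^4 + (9/2)x^3 - (39/2)x^2 + (143/8)x - 239/32
((1/2)(E_{-1/2} + ∇)) f = (7/4)x^4 + (9/4)x^3 - (39/4)x^2 + (143/16)x - 239/64


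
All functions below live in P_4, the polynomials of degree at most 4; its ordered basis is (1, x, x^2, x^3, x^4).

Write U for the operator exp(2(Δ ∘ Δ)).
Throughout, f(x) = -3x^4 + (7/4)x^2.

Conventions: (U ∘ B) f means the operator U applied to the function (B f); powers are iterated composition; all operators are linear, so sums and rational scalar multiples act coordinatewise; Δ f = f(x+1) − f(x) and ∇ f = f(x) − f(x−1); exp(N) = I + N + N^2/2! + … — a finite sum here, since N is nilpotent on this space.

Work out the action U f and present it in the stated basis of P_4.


order-1 term: -72x^2 - 144x - 77
order-2 term: -144
the series for exp(2(Δ ∘ Δ)) f terminates at order 2
exp(2(Δ ∘ Δ)) f = -3x^4 - (281/4)x^2 - 144x - 221

the result is g(x) = -3x^4 - (281/4)x^2 - 144x - 221


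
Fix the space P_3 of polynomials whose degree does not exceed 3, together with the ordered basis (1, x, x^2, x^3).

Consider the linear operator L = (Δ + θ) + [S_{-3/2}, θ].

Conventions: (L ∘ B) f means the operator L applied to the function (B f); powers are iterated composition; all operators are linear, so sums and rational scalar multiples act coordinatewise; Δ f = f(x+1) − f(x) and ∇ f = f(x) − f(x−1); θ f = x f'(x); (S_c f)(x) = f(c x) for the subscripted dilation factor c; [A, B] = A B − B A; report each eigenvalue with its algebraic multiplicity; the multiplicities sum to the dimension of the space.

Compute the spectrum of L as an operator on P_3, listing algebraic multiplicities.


λ = 0 (multiplicity 1), λ = 1 (multiplicity 1), λ = 2 (multiplicity 1), λ = 3 (multiplicity 1)

image of 1: 0
image of x: x + 1
image of x^2: 2x^2 + 2x + 1
image of x^3: 3x^3 + 3x^2 + 3x + 1
the matrix is upper triangular; its diagonal is (0, 1, 2, 3)
for a triangular matrix the eigenvalues are the diagonal entries, with algebraic multiplicity their repetition count


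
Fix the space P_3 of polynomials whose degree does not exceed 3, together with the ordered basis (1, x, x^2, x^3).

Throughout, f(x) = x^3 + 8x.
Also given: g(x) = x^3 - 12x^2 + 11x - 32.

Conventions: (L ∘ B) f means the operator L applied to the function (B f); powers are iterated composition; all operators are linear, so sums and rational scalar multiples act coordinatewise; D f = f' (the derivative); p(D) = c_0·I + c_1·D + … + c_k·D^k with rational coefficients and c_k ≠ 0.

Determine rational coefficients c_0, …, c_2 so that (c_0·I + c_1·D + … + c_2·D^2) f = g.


D^0 f = x^3 + 8x
D^1 f = 3x^2 + 8
D^2 f = 6x
matching coefficients of g against c_0 f + c_1 Df + … from the top degree down determines the c_i
solution: c_0 = 1, c_1 = -4, c_2 = 1/2

c_0 = 1, c_1 = -4, c_2 = 1/2


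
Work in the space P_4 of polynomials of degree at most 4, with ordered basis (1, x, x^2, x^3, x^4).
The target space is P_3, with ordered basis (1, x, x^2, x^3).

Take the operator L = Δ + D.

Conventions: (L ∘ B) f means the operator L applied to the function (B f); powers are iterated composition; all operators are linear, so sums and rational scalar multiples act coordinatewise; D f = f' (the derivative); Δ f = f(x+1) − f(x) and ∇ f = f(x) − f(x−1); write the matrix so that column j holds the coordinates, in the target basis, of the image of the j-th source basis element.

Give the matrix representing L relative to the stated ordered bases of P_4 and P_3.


the matrix is [[0, 2, 1, 1, 1]; [0, 0, 4, 3, 4]; [0, 0, 0, 6, 6]; [0, 0, 0, 0, 8]] (rows listed top to bottom)

image of 1: 0
image of x: 2
image of x^2: 4x + 1
image of x^3: 6x^2 + 3x + 1
image of x^4: 8x^3 + 6x^2 + 4x + 1
each image's coordinates form column j of the matrix


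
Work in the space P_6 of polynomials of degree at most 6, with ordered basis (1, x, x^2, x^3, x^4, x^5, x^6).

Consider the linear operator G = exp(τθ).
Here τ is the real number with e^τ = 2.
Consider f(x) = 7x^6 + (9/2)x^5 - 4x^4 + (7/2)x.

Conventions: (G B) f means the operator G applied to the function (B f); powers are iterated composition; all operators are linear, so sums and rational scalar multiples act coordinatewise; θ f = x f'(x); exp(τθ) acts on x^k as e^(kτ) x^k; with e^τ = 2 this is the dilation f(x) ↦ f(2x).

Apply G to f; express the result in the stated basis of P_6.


exp(τθ) x^k = e^(kτ) x^k; with e^τ = 2 this sends x^k to 2^k x^k
x ↦ 2 x
x^4 ↦ 16 x^4
x^5 ↦ 32 x^5
x^6 ↦ 64 x^6
applying this coordinatewise to f: exp(τθ) f = 448x^6 + 144x^5 - 64x^4 + 7x

the image equals g(x) = 448x^6 + 144x^5 - 64x^4 + 7x


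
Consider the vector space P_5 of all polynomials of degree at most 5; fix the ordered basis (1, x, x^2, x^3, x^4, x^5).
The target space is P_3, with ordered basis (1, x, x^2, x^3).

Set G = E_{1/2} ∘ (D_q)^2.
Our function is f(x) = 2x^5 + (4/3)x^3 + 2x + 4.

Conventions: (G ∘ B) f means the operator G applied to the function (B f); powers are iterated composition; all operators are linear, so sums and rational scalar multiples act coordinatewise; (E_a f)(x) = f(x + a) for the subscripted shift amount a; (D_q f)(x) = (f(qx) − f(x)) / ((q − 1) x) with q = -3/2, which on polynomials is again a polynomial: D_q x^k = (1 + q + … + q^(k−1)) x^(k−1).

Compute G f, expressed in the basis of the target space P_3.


g(x) = -(715/64)x^3 - (2145/128)x^2 - (7331/768)x - 3041/1536

D_q f = (55/8)x^4 + (7/3)x^2 + 2
D_q D_q f = -(715/64)x^3 - (7/6)x
E_{1/2} (D_q)^2 f = -(715/64)x^3 - (2145/128)x^2 - (7331/768)x - 3041/1536


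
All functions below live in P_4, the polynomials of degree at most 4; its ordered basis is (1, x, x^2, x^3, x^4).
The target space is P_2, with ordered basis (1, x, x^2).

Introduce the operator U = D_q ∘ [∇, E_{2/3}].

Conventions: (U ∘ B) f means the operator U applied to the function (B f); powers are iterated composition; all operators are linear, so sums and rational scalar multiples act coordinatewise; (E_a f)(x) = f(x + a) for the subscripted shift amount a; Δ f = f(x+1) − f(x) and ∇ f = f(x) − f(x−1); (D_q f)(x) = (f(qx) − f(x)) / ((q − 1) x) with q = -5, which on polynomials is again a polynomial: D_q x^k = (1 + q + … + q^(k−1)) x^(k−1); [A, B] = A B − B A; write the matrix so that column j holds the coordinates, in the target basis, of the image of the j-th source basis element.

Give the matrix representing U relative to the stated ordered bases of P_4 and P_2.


image of 1: 0
image of x: 0
image of x^2: 0
image of x^3: 0
image of x^4: 0
each image's coordinates form column j of the matrix

the matrix is [[0, 0, 0, 0, 0]; [0, 0, 0, 0, 0]; [0, 0, 0, 0, 0]] (rows listed top to bottom)


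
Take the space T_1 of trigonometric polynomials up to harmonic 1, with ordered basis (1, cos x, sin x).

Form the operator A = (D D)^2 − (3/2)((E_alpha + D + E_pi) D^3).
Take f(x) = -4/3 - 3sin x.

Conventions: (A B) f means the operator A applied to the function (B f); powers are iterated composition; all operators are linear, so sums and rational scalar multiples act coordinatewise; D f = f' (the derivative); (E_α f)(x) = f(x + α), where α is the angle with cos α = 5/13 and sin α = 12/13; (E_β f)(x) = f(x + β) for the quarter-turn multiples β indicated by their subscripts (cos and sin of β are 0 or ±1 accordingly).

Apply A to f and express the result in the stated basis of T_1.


the result is g(x) = (36/13)cos x + (147/26)sin x

D f = -3cos x
D D f = 3sin x
D (D D) f = 3cos x
D D (D D) f = -3sin x
D f = -3cos x
D D f = 3sin x
D D D f = 3cos x
E_alpha D^3 f = (15/13)cos x - (36/13)sin x
D D^3 f = -3sin x
E_pi D^3 f = -3cos x
(E_alpha + D + E_pi) D^3 f = -(24/13)cos x - (75/13)sin x
(-(3/2)((E_alpha + D + E_pi) D^3)) f = (36/13)cos x + (225/26)sin x
((D D)^2 − (3/2)((E_alpha + D + E_pi) D^3)) f = (36/13)cos x + (147/26)sin x


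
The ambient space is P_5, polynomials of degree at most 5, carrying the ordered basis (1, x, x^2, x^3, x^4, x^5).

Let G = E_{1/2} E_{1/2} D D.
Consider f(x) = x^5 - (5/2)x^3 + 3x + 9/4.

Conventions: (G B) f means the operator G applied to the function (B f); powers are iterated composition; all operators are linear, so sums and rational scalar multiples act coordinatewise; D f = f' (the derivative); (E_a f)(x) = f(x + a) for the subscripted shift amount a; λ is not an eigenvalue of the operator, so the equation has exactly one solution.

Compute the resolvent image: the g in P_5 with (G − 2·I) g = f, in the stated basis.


the result is g(x) = -(1/2)x^5 - (15/4)x^3 - 15x^2 - (111/4)x - 259/8

write g with unknown coordinates in the stated basis and equate coefficients in (G − 2·I) g = f
solving from the highest basis element down gives g = -(1/2)x^5 - (15/4)x^3 - 15x^2 - (111/4)x - 259/8
check: G g = -10x^3 - 30x^2 - (105/2)x - 125/2
so G g − 2·g = x^5 - (5/2)x^3 + 3x + 9/4 = f ✓


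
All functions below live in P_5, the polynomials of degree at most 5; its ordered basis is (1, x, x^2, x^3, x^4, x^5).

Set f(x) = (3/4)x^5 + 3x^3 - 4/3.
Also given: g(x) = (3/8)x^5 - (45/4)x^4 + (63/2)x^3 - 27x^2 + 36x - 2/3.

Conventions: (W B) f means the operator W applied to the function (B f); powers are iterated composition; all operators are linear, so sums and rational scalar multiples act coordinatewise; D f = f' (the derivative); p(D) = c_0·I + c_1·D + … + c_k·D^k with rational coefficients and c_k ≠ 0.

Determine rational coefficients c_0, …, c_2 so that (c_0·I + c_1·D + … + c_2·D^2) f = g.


p(D) = (1/2)·I − 3·D + 2·D^2, i.e. c_0 = 1/2, c_1 = -3, c_2 = 2

D^0 f = (3/4)x^5 + 3x^3 - 4/3
D^1 f = (15/4)x^4 + 9x^2
D^2 f = 15x^3 + 18x
matching coefficients of g against c_0 f + c_1 Df + … from the top degree down determines the c_i
solution: c_0 = 1/2, c_1 = -3, c_2 = 2


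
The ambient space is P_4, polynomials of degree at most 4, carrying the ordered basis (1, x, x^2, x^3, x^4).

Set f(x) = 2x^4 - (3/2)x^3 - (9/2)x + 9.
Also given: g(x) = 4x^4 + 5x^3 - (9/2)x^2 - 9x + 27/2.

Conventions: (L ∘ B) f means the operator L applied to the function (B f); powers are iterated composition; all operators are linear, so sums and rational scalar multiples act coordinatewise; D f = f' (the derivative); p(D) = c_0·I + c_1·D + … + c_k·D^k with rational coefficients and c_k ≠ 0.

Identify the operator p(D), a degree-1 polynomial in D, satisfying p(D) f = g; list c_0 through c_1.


p(D) = 2·I + D, i.e. c_0 = 2, c_1 = 1

D^0 f = 2x^4 - (3/2)x^3 - (9/2)x + 9
D^1 f = 8x^3 - (9/2)x^2 - 9/2
matching coefficients of g against c_0 f + c_1 Df + … from the top degree down determines the c_i
solution: c_0 = 2, c_1 = 1


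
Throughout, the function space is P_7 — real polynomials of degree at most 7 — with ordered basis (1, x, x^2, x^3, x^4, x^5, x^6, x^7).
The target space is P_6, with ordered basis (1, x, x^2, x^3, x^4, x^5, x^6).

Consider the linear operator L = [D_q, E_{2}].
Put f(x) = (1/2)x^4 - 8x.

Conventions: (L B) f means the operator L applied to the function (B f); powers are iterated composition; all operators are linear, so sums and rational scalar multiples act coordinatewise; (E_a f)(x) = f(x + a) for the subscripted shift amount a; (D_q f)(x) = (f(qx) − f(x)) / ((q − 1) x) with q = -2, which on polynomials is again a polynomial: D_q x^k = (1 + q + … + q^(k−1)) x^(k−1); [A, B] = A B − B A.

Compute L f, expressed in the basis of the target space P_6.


E_{2} f = (1/2)x^4 + 4x^3 + 12x^2 + 8x - 8
D_q E_{2} f = -(5/2)x^3 + 12x^2 - 12x + 8
D_q f = -(5/2)x^3 - 8
E_{2} D_q f = -(5/2)x^3 - 15x^2 - 30x - 28
[D_q, E_{2}] f = 27x^2 + 18x + 36

the result is g(x) = 27x^2 + 18x + 36


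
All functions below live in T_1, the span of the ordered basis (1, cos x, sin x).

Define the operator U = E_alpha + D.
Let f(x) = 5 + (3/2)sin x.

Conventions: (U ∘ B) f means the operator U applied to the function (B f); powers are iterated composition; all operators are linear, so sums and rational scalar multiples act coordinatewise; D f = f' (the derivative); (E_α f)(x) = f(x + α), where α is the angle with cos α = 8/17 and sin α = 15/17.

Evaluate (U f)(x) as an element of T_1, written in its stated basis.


the result is g(x) = 5 + (48/17)cos x + (12/17)sin x

E_alpha f = 5 + (45/34)cos x + (12/17)sin x
D f = (3/2)cos x
(E_alpha + D) f = 5 + (48/17)cos x + (12/17)sin x


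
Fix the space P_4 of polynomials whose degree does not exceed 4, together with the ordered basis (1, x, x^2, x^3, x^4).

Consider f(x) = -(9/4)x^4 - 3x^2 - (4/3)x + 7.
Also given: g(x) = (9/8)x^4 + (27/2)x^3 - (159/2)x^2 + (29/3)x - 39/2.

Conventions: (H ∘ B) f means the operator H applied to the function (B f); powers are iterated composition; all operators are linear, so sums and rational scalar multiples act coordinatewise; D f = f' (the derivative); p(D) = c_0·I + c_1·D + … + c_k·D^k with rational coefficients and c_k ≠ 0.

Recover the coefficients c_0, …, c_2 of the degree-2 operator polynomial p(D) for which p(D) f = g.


c_0 = -1/2, c_1 = -3/2, c_2 = 3

D^0 f = -(9/4)x^4 - 3x^2 - (4/3)x + 7
D^1 f = -9x^3 - 6x - 4/3
D^2 f = -27x^2 - 6
matching coefficients of g against c_0 f + c_1 Df + … from the top degree down determines the c_i
solution: c_0 = -1/2, c_1 = -3/2, c_2 = 3
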